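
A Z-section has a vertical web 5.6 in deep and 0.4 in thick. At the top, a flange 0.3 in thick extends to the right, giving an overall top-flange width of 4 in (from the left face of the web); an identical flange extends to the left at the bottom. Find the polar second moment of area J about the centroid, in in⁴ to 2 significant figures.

Break the section into simple shapes (no overlaps), measuring from the bottom-left corner of the bounding box.
Web: 0.4 × 5.6, A = 2.24 in², y = 2.8 in, Ī = 5.854 in⁴.
Top flange (beyond web): 3.6 × 0.3, A = 1.08 in², y = 5.45 in, Ī = 0.0081 in⁴.
Bottom flange (beyond web): 3.6 × 0.3, A = 1.08 in², y = 0.15 in, Ī = 0.0081 in⁴.
Centroid: ȳ = ΣA·y / ΣA = 2.8 in.
Transfer each piece to the centroidal x-axis using Ī + A·d² with d = y − 2.8:
  web: d = 0 in → contributes +5.854 in⁴
  top flange (beyond web): d = 2.65 in → contributes +7.592 in⁴
  bottom flange (beyond web): d = -2.65 in → contributes +7.592 in⁴
Total I = 21.04 in⁴.
For the y-axis: x̄ = 3.8 in.
Repeating about the centroidal y-axis gives I_y = 11 in⁴.
Polar second moment: J = I_x + I_y = 32.04 in⁴.

J ≈ 32 in⁴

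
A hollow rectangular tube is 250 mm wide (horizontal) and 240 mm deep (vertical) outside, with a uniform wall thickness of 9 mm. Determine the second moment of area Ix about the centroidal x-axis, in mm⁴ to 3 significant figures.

Decompose the section into non-overlapping parts with the origin at the bottom-left of its bounding rectangle.
Outer rectangle: 250 × 240, A = 60 000 mm², y = 120 mm, Ī = 288 000 000 mm⁴.
Inner void (subtracted): 232 × 222, A = 51 504 mm², y = 120 mm, Ī = 211 526 928 mm⁴.
By symmetry the centroid is at mid-height, ȳ = 120 mm.
All pieces are centred on the centroidal x-axis, so I = ΣĪ (holes subtracted) = 76 473 072 mm⁴.

Ix ≈ 7.65 × 10⁷ mm⁴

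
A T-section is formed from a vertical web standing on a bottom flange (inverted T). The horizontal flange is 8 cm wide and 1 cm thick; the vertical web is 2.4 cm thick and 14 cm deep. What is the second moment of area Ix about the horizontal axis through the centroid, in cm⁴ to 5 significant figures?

Treat the section as a set of non-overlapping primitives; coordinates are from the bounding-box lower-left.
Flange: 8 × 1, A = 8 cm², y = 0.5 cm, Ī = 0.6666667 cm⁴.
Web: 2.4 × 14, A = 33.6 cm², y = 8 cm, Ī = 548.8 cm⁴.
Centroid: ȳ = ΣA·y / ΣA = 6.557692 cm.
Transfer each piece to the horizontal axis through the centroid using Ī + A·d² with d = y − 6.557692:
  flange: d = -6.057692 cm → contributes +294.2318 cm⁴
  web: d = 1.442308 cm → contributes +618.6964 cm⁴
Total I = 912.9282 cm⁴.

Ix ≈ 912.93 cm⁴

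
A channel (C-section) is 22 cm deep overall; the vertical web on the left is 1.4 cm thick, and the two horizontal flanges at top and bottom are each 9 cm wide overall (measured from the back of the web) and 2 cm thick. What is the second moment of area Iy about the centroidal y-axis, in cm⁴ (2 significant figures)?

Iy ≈ 460 cm⁴

Break the section into simple shapes (no overlaps), measuring from the bottom-left corner of the bounding box.
Web: 1.4 × 22, A = 30.8 cm², x = 0.7 cm, Ī = 5.031 cm⁴.
Top flange (beyond web): 7.6 × 2, A = 15.2 cm², x = 5.2 cm, Ī = 73.16 cm⁴.
Bottom flange (beyond web): 7.6 × 2, A = 15.2 cm², x = 5.2 cm, Ī = 73.16 cm⁴.
Centroid: x̄ = ΣA·x / ΣA = 2.935 cm.
Transfer each piece to the centroidal y-axis using Ī + A·d² with d = x − 2.935:
  web: d = -2.235 cm → contributes +158.9 cm⁴
  top flange (beyond web): d = 2.265 cm → contributes +151.1 cm⁴
  bottom flange (beyond web): d = 2.265 cm → contributes +151.1 cm⁴
Total I = 461.2 cm⁴.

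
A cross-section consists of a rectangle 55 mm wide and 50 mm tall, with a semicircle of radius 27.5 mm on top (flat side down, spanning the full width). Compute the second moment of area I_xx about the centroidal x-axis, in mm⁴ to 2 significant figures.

I_xx ≈ 1.8 × 10⁶ mm⁴

Split into non-overlapping primitives; take the origin at the lower-left of the bounding box.
Rectangular body: 55 × 50, A = 2 750 mm², y = 25 mm, Ī = 572 917 mm⁴.
Semicircular cap: semicircle r = 27.5, A = 1 188 mm², y = 61.67 mm, Ī = 62 772 mm⁴.
Centroid: ȳ = ΣA·y / ΣA = 36.06 mm.
Transfer each piece to the centroidal x-axis using Ī + A·d² with d = y − 36.06:
  rectangular body: d = -11.06 mm → contributes +909 447 mm⁴
  semicircular cap: d = 25.61 mm → contributes +841 834 mm⁴
Total I = 1 751 281 mm⁴.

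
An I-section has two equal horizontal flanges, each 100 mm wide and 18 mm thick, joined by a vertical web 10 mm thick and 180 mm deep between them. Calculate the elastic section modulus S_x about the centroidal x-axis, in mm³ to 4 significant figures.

Split into non-overlapping primitives; take the origin at the lower-left of the bounding box.
Bottom flange: 100 × 18, A = 1 800 mm², y = 9 mm, Ī = 48 600 mm⁴.
Web: 10 × 180, A = 1 800 mm², y = 108 mm, Ī = 4 860 000 mm⁴.
Top flange: 100 × 18, A = 1 800 mm², y = 207 mm, Ī = 48 600 mm⁴.
By symmetry the centroid is at mid-height, ȳ = 108 mm.
Transfer each piece to the centroidal x-axis using Ī + A·d² with d = y − 108:
  bottom flange: d = -99 mm → contributes +17 690 400 mm⁴
  web: d = 0 mm → contributes +4 860 000 mm⁴
  top flange: d = 99 mm → contributes +17 690 400 mm⁴
Total I = 40 240 800 mm⁴.
Extreme fibre distance c = 108 mm; S = I/c = 372 600 mm³.

S_x ≈ 3.726 × 10⁵ mm³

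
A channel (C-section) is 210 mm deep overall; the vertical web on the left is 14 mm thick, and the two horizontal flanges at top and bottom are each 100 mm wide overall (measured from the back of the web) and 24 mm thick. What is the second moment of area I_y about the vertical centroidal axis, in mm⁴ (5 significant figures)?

Decompose the section into non-overlapping parts with the origin at the bottom-left of its bounding rectangle.
Web: 14 × 210, A = 2 940 mm², x = 7 mm, Ī = 48 020 mm⁴.
Top flange (beyond web): 86 × 24, A = 2 064 mm², x = 57 mm, Ī = 1 272 112 mm⁴.
Bottom flange (beyond web): 86 × 24, A = 2 064 mm², x = 57 mm, Ī = 1 272 112 mm⁴.
Centroid: x̄ = ΣA·x / ΣA = 36.20204 mm.
Transfer each piece to the vertical centroidal axis using Ī + A·d² with d = x − 36.20204:
  web: d = -29.20204 mm → contributes +2 555 131 mm⁴
  top flange (beyond web): d = 20.79796 mm → contributes +2 164 906 mm⁴
  bottom flange (beyond web): d = 20.79796 mm → contributes +2 164 906 mm⁴
Total I = 6 884 943 mm⁴.

I_y ≈ 6.8849 × 10⁶ mm⁴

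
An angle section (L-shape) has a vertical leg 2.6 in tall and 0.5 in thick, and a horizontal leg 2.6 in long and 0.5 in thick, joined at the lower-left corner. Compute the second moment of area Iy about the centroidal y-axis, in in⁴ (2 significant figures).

Iy ≈ 1.4 in⁴

Decompose the section into non-overlapping parts with the origin at the bottom-left of its bounding rectangle.
Vertical leg: 0.5 × 2.6, A = 1.3 in², x = 0.25 in, Ī = 0.02708 in⁴.
Horizontal leg (remainder): 2.1 × 0.5, A = 1.05 in², x = 1.55 in, Ī = 0.3859 in⁴.
Centroid: x̄ = ΣA·x / ΣA = 0.8309 in.
Transfer each piece to the centroidal y-axis using Ī + A·d² with d = x − 0.8309:
  vertical leg: d = -0.5809 in → contributes +0.4657 in⁴
  horizontal leg (remainder): d = 0.7191 in → contributes +0.9289 in⁴
Total I = 1.395 in⁴.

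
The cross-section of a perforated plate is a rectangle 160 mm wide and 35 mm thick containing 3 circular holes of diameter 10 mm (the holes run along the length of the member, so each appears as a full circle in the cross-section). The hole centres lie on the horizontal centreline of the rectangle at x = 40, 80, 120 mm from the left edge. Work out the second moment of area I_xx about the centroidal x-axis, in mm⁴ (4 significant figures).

Decompose the section into non-overlapping parts with the origin at the bottom-left of its bounding rectangle.
Plate: 160 × 35, A = 5 600 mm², y = 17.5 mm, Ī = 571 667 mm⁴.
Hole 1 (subtracted): ⌀10, A = 78.5398 mm², y = 17.5 mm, Ī = 490.874 mm⁴.
Hole 2 (subtracted): ⌀10, A = 78.5398 mm², y = 17.5 mm, Ī = 490.874 mm⁴.
Hole 3 (subtracted): ⌀10, A = 78.5398 mm², y = 17.5 mm, Ī = 490.874 mm⁴.
By symmetry the centroid is at mid-height, ȳ = 17.5 mm.
All pieces are centred on the centroidal x-axis, so I = ΣĪ (holes subtracted) = 570 194 mm⁴.

I_xx ≈ 5.702 × 10⁵ mm⁴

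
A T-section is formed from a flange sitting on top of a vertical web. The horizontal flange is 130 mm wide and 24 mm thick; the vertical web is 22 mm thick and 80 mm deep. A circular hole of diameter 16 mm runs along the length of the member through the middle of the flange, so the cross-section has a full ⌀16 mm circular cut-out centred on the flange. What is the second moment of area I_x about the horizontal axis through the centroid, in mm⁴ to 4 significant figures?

Decompose the section into non-overlapping parts with the origin at the bottom-left of its bounding rectangle.
Flange: 130 × 24, A = 3 120 mm², y = 92 mm, Ī = 149 760 mm⁴.
Web: 22 × 80, A = 1 760 mm², y = 40 mm, Ī = 938 667 mm⁴.
Hole (subtracted): ⌀16, A = 201.062 mm², y = 92 mm, Ī = 3216.99 mm⁴.
Centroid: ȳ = ΣA·y / ΣA = 72.44 mm.
Transfer each piece to the horizontal axis through the centroid using Ī + A·d² with d = y − 72.44:
  flange: d = 19.56 mm → contributes +1 343 451 mm⁴
  web: d = -32.44 mm → contributes +2 790 810 mm⁴
  hole: d = 19.56 mm → contributes −80 142 mm⁴
Total I = 4 054 119 mm⁴.

I_x ≈ 4.054 × 10⁶ mm⁴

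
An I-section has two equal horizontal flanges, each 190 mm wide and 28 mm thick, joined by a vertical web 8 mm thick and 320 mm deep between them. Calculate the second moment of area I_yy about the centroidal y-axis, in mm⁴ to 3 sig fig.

Decompose the section into non-overlapping parts with the origin at the bottom-left of its bounding rectangle.
Bottom flange: 190 × 28, A = 5 320 mm², x = 95 mm, Ī = 16 004 333 mm⁴.
Web: 8 × 320, A = 2 560 mm², x = 95 mm, Ī = 13 653 mm⁴.
Top flange: 190 × 28, A = 5 320 mm², x = 95 mm, Ī = 16 004 333 mm⁴.
By symmetry the centroid is at mid-width, x̄ = 95 mm.
All pieces are centred on the centroidal y-axis, so I = ΣĪ = 32 022 320 mm⁴.

I_yy ≈ 3.20 × 10⁷ mm⁴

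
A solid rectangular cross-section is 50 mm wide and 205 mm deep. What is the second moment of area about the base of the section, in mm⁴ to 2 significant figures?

I_base ≈ 1.4 × 10⁸ mm⁴

The section: 50 × 205, A = 10 250 mm², y = 102.5 mm, Ī = 35 896 354 mm⁴.
Transfer it to the base of the section using Ī + A·d² with d = y − 0:
  the section: d = 102.5 mm → contributes +143 585 417 mm⁴
Total I = 143 585 417 mm⁴.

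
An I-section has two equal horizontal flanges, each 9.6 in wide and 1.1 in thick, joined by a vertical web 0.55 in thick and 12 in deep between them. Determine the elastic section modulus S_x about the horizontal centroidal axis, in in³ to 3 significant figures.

S_x ≈ 139 in³

Treat the section as a set of non-overlapping primitives; coordinates are from the bounding-box lower-left.
Bottom flange: 9.6 × 1.1, A = 10.56 in², y = 0.55 in, Ī = 1.0648 in⁴.
Web: 0.55 × 12, A = 6.6 in², y = 7.1 in, Ī = 79.2 in⁴.
Top flange: 9.6 × 1.1, A = 10.56 in², y = 13.65 in, Ī = 1.0648 in⁴.
By symmetry the centroid is at mid-height, ȳ = 7.1 in.
Transfer each piece to the horizontal centroidal axis using Ī + A·d² with d = y − 7.1:
  bottom flange: d = -6.55 in → contributes +454.12 in⁴
  web: d = 0 in → contributes +79.2 in⁴
  top flange: d = 6.55 in → contributes +454.12 in⁴
Total I = 987.43 in⁴.
Extreme fibre distance c = 7.1 in; S = I/c = 139.07 in³.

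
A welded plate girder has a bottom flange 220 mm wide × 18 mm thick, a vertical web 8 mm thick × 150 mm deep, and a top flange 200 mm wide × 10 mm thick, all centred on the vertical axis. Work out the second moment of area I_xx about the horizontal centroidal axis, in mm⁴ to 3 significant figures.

I_xx ≈ 3.90 × 10⁷ mm⁴

Treat the section as a set of non-overlapping primitives; coordinates are from the bounding-box lower-left.
Bottom plate: 220 × 18, A = 3 960 mm², y = 9 mm, Ī = 106 920 mm⁴.
Web plate: 8 × 150, A = 1 200 mm², y = 93 mm, Ī = 2 250 000 mm⁴.
Top plate: 200 × 10, A = 2 000 mm², y = 173 mm, Ī = 16 667 mm⁴.
Centroid: ȳ = ΣA·y / ΣA = 68.888 mm.
Transfer each piece to the horizontal centroidal axis using Ī + A·d² with d = y − 68.888:
  bottom plate: d = -59.888 mm → contributes +14 309 874 mm⁴
  web plate: d = 24.112 mm → contributes +2 947 651 mm⁴
  top plate: d = 104.11 mm → contributes +21 695 172 mm⁴
Total I = 38 952 697 mm⁴.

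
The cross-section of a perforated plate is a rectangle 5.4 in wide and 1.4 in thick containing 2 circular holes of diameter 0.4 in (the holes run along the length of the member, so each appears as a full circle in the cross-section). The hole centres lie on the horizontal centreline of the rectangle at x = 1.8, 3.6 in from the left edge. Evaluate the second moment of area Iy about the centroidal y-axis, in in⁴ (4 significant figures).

Iy ≈ 18.16 in⁴

Decompose the section into non-overlapping parts with the origin at the bottom-left of its bounding rectangle.
Plate: 5.4 × 1.4, A = 7.56 in², x = 2.7 in, Ī = 18.3708 in⁴.
Hole 1 (subtracted): ⌀0.4, A = 0.125664 in², x = 1.8 in, Ī = 0.00125664 in⁴.
Hole 2 (subtracted): ⌀0.4, A = 0.125664 in², x = 3.6 in, Ī = 0.00125664 in⁴.
By symmetry the centroid is at mid-width, x̄ = 2.7 in.
Transfer each piece to the centroidal y-axis using Ī + A·d² with d = x − 2.7:
  plate: d = 0 in → contributes +18.3708 in⁴
  hole 1: d = -0.9 in → contributes −0.103044 in⁴
  hole 2: d = 0.9 in → contributes −0.103044 in⁴
Total I = 18.1647 in⁴.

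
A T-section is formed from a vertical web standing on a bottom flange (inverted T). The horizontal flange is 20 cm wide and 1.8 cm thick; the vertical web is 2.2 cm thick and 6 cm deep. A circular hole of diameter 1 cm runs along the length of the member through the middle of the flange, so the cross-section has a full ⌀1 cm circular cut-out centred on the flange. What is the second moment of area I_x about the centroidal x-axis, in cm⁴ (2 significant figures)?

Treat the section as a set of non-overlapping primitives; coordinates are from the bounding-box lower-left.
Flange: 20 × 1.8, A = 36 cm², y = 0.9 cm, Ī = 9.72 cm⁴.
Web: 2.2 × 6, A = 13.2 cm², y = 4.8 cm, Ī = 39.6 cm⁴.
Hole (subtracted): ⌀1, A = 0.7854 cm², y = 0.9 cm, Ī = 0.04909 cm⁴.
Centroid: ȳ = ΣA·y / ΣA = 1.963 cm.
Transfer each piece to the centroidal x-axis using Ī + A·d² with d = y − 1.963:
  flange: d = -1.063 cm → contributes +50.42 cm⁴
  web: d = 2.837 cm → contributes +145.8 cm⁴
  hole: d = -1.063 cm → contributes −0.9371 cm⁴
Total I = 195.3 cm⁴.

I_x ≈ 200 cm⁴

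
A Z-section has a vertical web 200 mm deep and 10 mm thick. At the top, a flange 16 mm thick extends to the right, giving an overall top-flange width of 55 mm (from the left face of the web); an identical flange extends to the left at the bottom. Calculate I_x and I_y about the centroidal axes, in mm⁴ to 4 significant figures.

I_x ≈ 1.889 × 10⁷ mm⁴, I_y ≈ 1.349 × 10⁶ mm⁴

Treat the section as a set of non-overlapping primitives; coordinates are from the bounding-box lower-left.
Web: 10 × 200, A = 2 000 mm², y = 100 mm, Ī = 6 666 667 mm⁴.
Top flange (beyond web): 45 × 16, A = 720 mm², y = 192 mm, Ī = 15 360 mm⁴.
Bottom flange (beyond web): 45 × 16, A = 720 mm², y = 8 mm, Ī = 15 360 mm⁴.
Centroid: ȳ = ΣA·y / ΣA = 100 mm.
Transfer each piece to the centroidal x-axis using Ī + A·d² with d = y − 100:
  web: d = 0 mm → contributes +6 666 667 mm⁴
  top flange (beyond web): d = 92 mm → contributes +6 109 440 mm⁴
  bottom flange (beyond web): d = -92 mm → contributes +6 109 440 mm⁴
Total I = 18 885 547 mm⁴.
For the y-axis: x̄ = 50 mm.
Repeating about the centroidal y-axis gives I_y = 1 348 667 mm⁴.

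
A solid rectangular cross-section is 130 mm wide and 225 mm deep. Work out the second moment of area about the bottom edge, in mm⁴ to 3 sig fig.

I_base ≈ 4.94 × 10⁸ mm⁴

The section: 130 × 225, A = 29 250 mm², y = 112.5 mm, Ī = 123 398 438 mm⁴.
Transfer it to the base of the section using Ī + A·d² with d = y − 0:
  the section: d = 112.5 mm → contributes +493 593 750 mm⁴
Total I = 493 593 750 mm⁴.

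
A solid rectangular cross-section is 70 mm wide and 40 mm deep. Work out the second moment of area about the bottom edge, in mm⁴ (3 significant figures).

The section: 70 × 40, A = 2 800 mm², y = 20 mm, Ī = 373 333 mm⁴.
Transfer it to the base of the section using Ī + A·d² with d = y − 0:
  the section: d = 20 mm → contributes +1 493 333 mm⁴
Total I = 1 493 333 mm⁴.

I_base ≈ 1.49 × 10⁶ mm⁴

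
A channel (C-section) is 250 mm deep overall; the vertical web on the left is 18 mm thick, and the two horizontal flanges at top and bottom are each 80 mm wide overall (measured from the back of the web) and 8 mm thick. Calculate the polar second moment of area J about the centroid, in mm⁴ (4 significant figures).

J ≈ 3.971 × 10⁷ mm⁴

Break the section into simple shapes (no overlaps), measuring from the bottom-left corner of the bounding box.
Web: 18 × 250, A = 4 500 mm², y = 125 mm, Ī = 23 437 500 mm⁴.
Top flange (beyond web): 62 × 8, A = 496 mm², y = 246 mm, Ī = 2645.33 mm⁴.
Bottom flange (beyond web): 62 × 8, A = 496 mm², y = 4 mm, Ī = 2645.33 mm⁴.
By symmetry the centroid is at mid-height, ȳ = 125 mm.
Transfer each piece to the centroidal x-axis using Ī + A·d² with d = y − 125:
  web: d = 0 mm → contributes +23 437 500 mm⁴
  top flange (beyond web): d = 121 mm → contributes +7 264 581 mm⁴
  bottom flange (beyond web): d = -121 mm → contributes +7 264 581 mm⁴
Total I = 37 966 663 mm⁴.
For the y-axis: x̄ = 16.2251 mm.
Repeating about the centroidal y-axis gives I_y = 1 739 780 mm⁴.
Polar second moment: J = I_x + I_y = 39 706 443 mm⁴.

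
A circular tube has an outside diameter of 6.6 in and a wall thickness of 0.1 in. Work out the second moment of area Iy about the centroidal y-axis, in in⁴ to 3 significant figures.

Iy ≈ 10.8 in⁴

Split into non-overlapping primitives; take the origin at the lower-left of the bounding box.
Outer circle: ⌀6.6, A = 34.212 in², x = 3.3 in, Ī = 93.142 in⁴.
Bore (subtracted): ⌀6.4, A = 32.17 in², x = 3.3 in, Ī = 82.355 in⁴.
By symmetry the centroid is at mid-width, x̄ = 3.3 in.
All pieces are centred on the centroidal y-axis, so I = ΣĪ (holes subtracted) = 10.787 in⁴.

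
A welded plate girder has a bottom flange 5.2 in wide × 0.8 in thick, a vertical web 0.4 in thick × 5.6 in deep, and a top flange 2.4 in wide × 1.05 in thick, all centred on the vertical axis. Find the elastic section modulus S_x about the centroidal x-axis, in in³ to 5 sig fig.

S_x ≈ 16.815 in³

Break the section into simple shapes (no overlaps), measuring from the bottom-left corner of the bounding box.
Bottom plate: 5.2 × 0.8, A = 4.16 in², y = 0.4 in, Ī = 0.2218667 in⁴.
Web plate: 0.4 × 5.6, A = 2.24 in², y = 3.6 in, Ī = 5.853867 in⁴.
Top plate: 2.4 × 1.05, A = 2.52 in², y = 6.925 in, Ī = 0.231525 in⁴.
Centroid: ȳ = ΣA·y / ΣA = 3.046973 in.
Transfer each piece to the centroidal x-axis using Ī + A·d² with d = y − 3.046973:
  bottom plate: d = -2.646973 in → contributes +29.36877 in⁴
  web plate: d = 0.5530269 in → contributes +6.538945 in⁴
  top plate: d = 3.878027 in → contributes +38.13004 in⁴
Total I = 74.03775 in⁴.
Extreme fibre distance c = 4.403027 in; S = I/c = 16.81519 in³.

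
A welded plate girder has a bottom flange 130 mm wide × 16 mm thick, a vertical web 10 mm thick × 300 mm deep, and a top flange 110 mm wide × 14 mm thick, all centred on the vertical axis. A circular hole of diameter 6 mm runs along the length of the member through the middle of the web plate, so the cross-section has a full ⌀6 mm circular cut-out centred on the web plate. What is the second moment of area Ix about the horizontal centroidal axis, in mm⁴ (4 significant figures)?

Treat the section as a set of non-overlapping primitives; coordinates are from the bounding-box lower-left.
Bottom plate: 130 × 16, A = 2 080 mm², y = 8 mm, Ī = 44373.3 mm⁴.
Web plate: 10 × 300, A = 3 000 mm², y = 166 mm, Ī = 22 500 000 mm⁴.
Top plate: 110 × 14, A = 1 540 mm², y = 323 mm, Ī = 25153.3 mm⁴.
Hole (subtracted): ⌀6, A = 28.2743 mm², y = 166 mm, Ī = 63.6173 mm⁴.
Centroid: ȳ = ΣA·y / ΣA = 152.823 mm.
Transfer each piece to the horizontal centroidal axis using Ī + A·d² with d = y − 152.823:
  bottom plate: d = -144.823 mm → contributes +43 669 596 mm⁴
  web plate: d = 13.1771 mm → contributes +23 020 910 mm⁴
  top plate: d = 170.177 mm → contributes +44 623 945 mm⁴
  hole: d = 13.1771 mm → contributes −4973.08 mm⁴
Total I = 111 309 478 mm⁴.

Ix ≈ 1.113 × 10⁸ mm⁴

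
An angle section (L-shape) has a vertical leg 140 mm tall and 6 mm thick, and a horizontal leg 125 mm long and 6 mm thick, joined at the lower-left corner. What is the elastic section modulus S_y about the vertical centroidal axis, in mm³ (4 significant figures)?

S_y ≈ 2.522 × 10⁴ mm³

Decompose the section into non-overlapping parts with the origin at the bottom-left of its bounding rectangle.
Vertical leg: 6 × 140, A = 840 mm², x = 3 mm, Ī = 2 520 mm⁴.
Horizontal leg (remainder): 119 × 6, A = 714 mm², x = 65.5 mm, Ī = 842 580 mm⁴.
Centroid: x̄ = ΣA·x / ΣA = 31.7162 mm.
Transfer each piece to the vertical centroidal axis using Ī + A·d² with d = x − 31.7162:
  vertical leg: d = -28.7162 mm → contributes +695 202 mm⁴
  horizontal leg (remainder): d = 33.7838 mm → contributes +1 657 499 mm⁴
Total I = 2 352 701 mm⁴.
Extreme fibre distance c = 93.2838 mm; S = I/c = 25220.9 mm³.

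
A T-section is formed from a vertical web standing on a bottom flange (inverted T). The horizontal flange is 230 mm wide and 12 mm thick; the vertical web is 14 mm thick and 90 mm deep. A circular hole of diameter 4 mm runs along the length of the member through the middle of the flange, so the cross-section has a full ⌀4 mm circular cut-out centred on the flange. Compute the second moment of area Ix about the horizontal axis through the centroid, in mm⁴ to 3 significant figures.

Decompose the section into non-overlapping parts with the origin at the bottom-left of its bounding rectangle.
Flange: 230 × 12, A = 2 760 mm², y = 6 mm, Ī = 33 120 mm⁴.
Web: 14 × 90, A = 1 260 mm², y = 57 mm, Ī = 850 500 mm⁴.
Hole (subtracted): ⌀4, A = 12.566 mm², y = 6 mm, Ī = 12.566 mm⁴.
Centroid: ȳ = ΣA·y / ΣA = 22.035 mm.
Transfer each piece to the horizontal axis through the centroid using Ī + A·d² with d = y − 22.035:
  flange: d = -16.035 mm → contributes +742 792 mm⁴
  web: d = 34.965 mm → contributes +2 390 897 mm⁴
  hole: d = -16.035 mm → contributes −3243.7 mm⁴
Total I = 3 130 445 mm⁴.

Ix ≈ 3.13 × 10⁶ mm⁴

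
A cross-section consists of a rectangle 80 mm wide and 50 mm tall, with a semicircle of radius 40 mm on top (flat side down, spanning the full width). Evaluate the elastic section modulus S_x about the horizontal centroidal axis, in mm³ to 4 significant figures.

Break the section into simple shapes (no overlaps), measuring from the bottom-left corner of the bounding box.
Rectangular body: 80 × 50, A = 4 000 mm², y = 25 mm, Ī = 833 333 mm⁴.
Semicircular cap: semicircle r = 40, A = 2513.27 mm², y = 66.9765 mm, Ī = 280 978 mm⁴.
Centroid: ȳ = ΣA·y / ΣA = 41.1975 mm.
Transfer each piece to the horizontal centroidal axis using Ī + A·d² with d = y − 41.1975:
  rectangular body: d = -16.1975 mm → contributes +1 882 765 mm⁴
  semicircular cap: d = 25.7791 mm → contributes +1 951 200 mm⁴
Total I = 3 833 964 mm⁴.
Extreme fibre distance c = 48.8025 mm; S = I/c = 78560.8 mm³.

S_x ≈ 7.856 × 10⁴ mm³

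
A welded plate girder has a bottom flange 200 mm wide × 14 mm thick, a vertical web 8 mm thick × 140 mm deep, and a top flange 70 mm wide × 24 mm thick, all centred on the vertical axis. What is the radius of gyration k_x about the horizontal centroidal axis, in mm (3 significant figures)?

k_x ≈ 71.7 mm

Break the section into simple shapes (no overlaps), measuring from the bottom-left corner of the bounding box.
Bottom plate: 200 × 14, A = 2 800 mm², y = 7 mm, Ī = 45 733 mm⁴.
Web plate: 8 × 140, A = 1 120 mm², y = 84 mm, Ī = 1 829 333 mm⁴.
Top plate: 70 × 24, A = 1 680 mm², y = 166 mm, Ī = 80 640 mm⁴.
Centroid: ȳ = ΣA·y / ΣA = 70.1 mm.
Transfer each piece to the horizontal centroidal axis using Ī + A·d² with d = y − 70.1:
  bottom plate: d = -63.1 mm → contributes +11 194 241 mm⁴
  web plate: d = 13.9 mm → contributes +2 045 729 mm⁴
  top plate: d = 95.9 mm → contributes +15 531 281 mm⁴
Total I = 28 771 251 mm⁴.
Radius of gyration: k = √(I/A) = √(28 771 251 / 5 600) = 71.678 mm.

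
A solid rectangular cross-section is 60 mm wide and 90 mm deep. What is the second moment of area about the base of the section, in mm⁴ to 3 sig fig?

I_base ≈ 1.46 × 10⁷ mm⁴

The section: 60 × 90, A = 5 400 mm², y = 45 mm, Ī = 3 645 000 mm⁴.
Transfer it to a horizontal axis along the bottom face using Ī + A·d² with d = y − 0:
  the section: d = 45 mm → contributes +14 580 000 mm⁴
Total I = 14 580 000 mm⁴.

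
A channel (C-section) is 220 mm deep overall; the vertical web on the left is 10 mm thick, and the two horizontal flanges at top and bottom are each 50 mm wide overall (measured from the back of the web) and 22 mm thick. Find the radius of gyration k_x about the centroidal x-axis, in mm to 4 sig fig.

Split into non-overlapping primitives; take the origin at the lower-left of the bounding box.
Web: 10 × 220, A = 2 200 mm², y = 110 mm, Ī = 8 873 333 mm⁴.
Top flange (beyond web): 40 × 22, A = 880 mm², y = 209 mm, Ī = 35493.3 mm⁴.
Bottom flange (beyond web): 40 × 22, A = 880 mm², y = 11 mm, Ī = 35493.3 mm⁴.
By symmetry the centroid is at mid-height, ȳ = 110 mm.
Transfer each piece to the centroidal x-axis using Ī + A·d² with d = y − 110:
  web: d = 0 mm → contributes +8 873 333 mm⁴
  top flange (beyond web): d = 99 mm → contributes +8 660 373 mm⁴
  bottom flange (beyond web): d = -99 mm → contributes +8 660 373 mm⁴
Total I = 26 194 080 mm⁴.
Radius of gyration: k = √(I/A) = √(26 194 080 / 3 960) = 81.3306 mm.

k_x ≈ 81.33 mm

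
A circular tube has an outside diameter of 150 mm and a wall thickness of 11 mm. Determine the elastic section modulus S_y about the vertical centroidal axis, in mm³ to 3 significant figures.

Split into non-overlapping primitives; take the origin at the lower-left of the bounding box.
Outer circle: ⌀150, A = 17 671 mm², x = 75 mm, Ī = 24 850 489 mm⁴.
Bore (subtracted): ⌀128, A = 12 868 mm², x = 75 mm, Ī = 13 176 795 mm⁴.
By symmetry the centroid is at mid-width, x̄ = 75 mm.
All pieces are centred on the vertical centroidal axis, so I = ΣĪ (holes subtracted) = 11 673 694 mm⁴.
Extreme fibre distance c = 75 mm; S = I/c = 155 649 mm³.

S_y ≈ 1.56 × 10⁵ mm³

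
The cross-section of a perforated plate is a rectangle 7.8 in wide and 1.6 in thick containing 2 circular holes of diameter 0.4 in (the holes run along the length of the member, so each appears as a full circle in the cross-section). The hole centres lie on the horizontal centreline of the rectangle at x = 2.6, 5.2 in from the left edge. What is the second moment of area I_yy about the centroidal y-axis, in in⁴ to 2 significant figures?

Treat the section as a set of non-overlapping primitives; coordinates are from the bounding-box lower-left.
Plate: 7.8 × 1.6, A = 12.48 in², x = 3.9 in, Ī = 63.27 in⁴.
Hole 1 (subtracted): ⌀0.4, A = 0.1257 in², x = 2.6 in, Ī = 0.001257 in⁴.
Hole 2 (subtracted): ⌀0.4, A = 0.1257 in², x = 5.2 in, Ī = 0.001257 in⁴.
By symmetry the centroid is at mid-width, x̄ = 3.9 in.
Transfer each piece to the centroidal y-axis using Ī + A·d² with d = x − 3.9:
  plate: d = 0 in → contributes +63.27 in⁴
  hole 1: d = -1.3 in → contributes −0.2136 in⁴
  hole 2: d = 1.3 in → contributes −0.2136 in⁴
Total I = 62.85 in⁴.

I_yy ≈ 63 in⁴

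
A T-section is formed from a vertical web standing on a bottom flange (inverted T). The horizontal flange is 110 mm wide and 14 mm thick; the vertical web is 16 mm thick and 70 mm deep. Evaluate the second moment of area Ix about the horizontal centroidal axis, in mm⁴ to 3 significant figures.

Ix ≈ 1.63 × 10⁶ mm⁴

Decompose the section into non-overlapping parts with the origin at the bottom-left of its bounding rectangle.
Flange: 110 × 14, A = 1 540 mm², y = 7 mm, Ī = 25 153 mm⁴.
Web: 16 × 70, A = 1 120 mm², y = 49 mm, Ī = 457 333 mm⁴.
Centroid: ȳ = ΣA·y / ΣA = 24.684 mm.
Transfer each piece to the horizontal centroidal axis using Ī + A·d² with d = y − 24.684:
  flange: d = -17.684 mm → contributes +506 760 mm⁴
  web: d = 24.316 mm → contributes +1 119 542 mm⁴
Total I = 1 626 301 mm⁴.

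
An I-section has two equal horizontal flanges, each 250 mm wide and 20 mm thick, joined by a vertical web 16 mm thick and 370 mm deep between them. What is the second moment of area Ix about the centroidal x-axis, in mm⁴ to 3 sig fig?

Split into non-overlapping primitives; take the origin at the lower-left of the bounding box.
Bottom flange: 250 × 20, A = 5 000 mm², y = 10 mm, Ī = 166 667 mm⁴.
Web: 16 × 370, A = 5 920 mm², y = 205 mm, Ī = 67 537 333 mm⁴.
Top flange: 250 × 20, A = 5 000 mm², y = 400 mm, Ī = 166 667 mm⁴.
By symmetry the centroid is at mid-height, ȳ = 205 mm.
Transfer each piece to the centroidal x-axis using Ī + A·d² with d = y − 205:
  bottom flange: d = -195 mm → contributes +190 291 667 mm⁴
  web: d = 0 mm → contributes +67 537 333 mm⁴
  top flange: d = 195 mm → contributes +190 291 667 mm⁴
Total I = 448 120 667 mm⁴.

Ix ≈ 4.48 × 10⁸ mm⁴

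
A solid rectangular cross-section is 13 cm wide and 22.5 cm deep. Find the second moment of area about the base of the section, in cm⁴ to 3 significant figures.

I_base ≈ 4.94 × 10⁴ cm⁴

The section: 13 × 22.5, A = 292.5 cm², y = 11.25 cm, Ī = 12 340 cm⁴.
Transfer it to the base of the section using Ī + A·d² with d = y − 0:
  the section: d = 11.25 cm → contributes +49 359 cm⁴
Total I = 49 359 cm⁴.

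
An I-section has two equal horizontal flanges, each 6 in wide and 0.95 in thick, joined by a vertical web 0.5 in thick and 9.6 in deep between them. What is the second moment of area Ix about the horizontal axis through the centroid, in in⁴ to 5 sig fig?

Ix ≈ 354.93 in⁴

Treat the section as a set of non-overlapping primitives; coordinates are from the bounding-box lower-left.
Bottom flange: 6 × 0.95, A = 5.7 in², y = 0.475 in, Ī = 0.4286875 in⁴.
Web: 0.5 × 9.6, A = 4.8 in², y = 5.75 in, Ī = 36.864 in⁴.
Top flange: 6 × 0.95, A = 5.7 in², y = 11.025 in, Ī = 0.4286875 in⁴.
By symmetry the centroid is at mid-height, ȳ = 5.75 in.
Transfer each piece to the horizontal axis through the centroid using Ī + A·d² with d = y − 5.75:
  bottom flange: d = -5.275 in → contributes +159.0348 in⁴
  web: d = 0 in → contributes +36.864 in⁴
  top flange: d = 5.275 in → contributes +159.0348 in⁴
Total I = 354.9335 in⁴.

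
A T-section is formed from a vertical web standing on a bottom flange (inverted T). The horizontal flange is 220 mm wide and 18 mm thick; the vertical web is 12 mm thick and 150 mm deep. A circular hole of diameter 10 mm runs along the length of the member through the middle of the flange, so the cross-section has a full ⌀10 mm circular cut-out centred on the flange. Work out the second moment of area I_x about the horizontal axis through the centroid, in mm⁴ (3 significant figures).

Treat the section as a set of non-overlapping primitives; coordinates are from the bounding-box lower-left.
Flange: 220 × 18, A = 3 960 mm², y = 9 mm, Ī = 106 920 mm⁴.
Web: 12 × 150, A = 1 800 mm², y = 93 mm, Ī = 3 375 000 mm⁴.
Hole (subtracted): ⌀10, A = 78.54 mm², y = 9 mm, Ī = 490.87 mm⁴.
Centroid: ȳ = ΣA·y / ΣA = 35.613 mm.
Transfer each piece to the horizontal axis through the centroid using Ī + A·d² with d = y − 35.613:
  flange: d = -26.613 mm → contributes +2 911 571 mm⁴
  web: d = 57.387 mm → contributes +9 302 907 mm⁴
  hole: d = -26.613 mm → contributes −56 116 mm⁴
Total I = 12 158 362 mm⁴.

I_x ≈ 1.22 × 10⁷ mm⁴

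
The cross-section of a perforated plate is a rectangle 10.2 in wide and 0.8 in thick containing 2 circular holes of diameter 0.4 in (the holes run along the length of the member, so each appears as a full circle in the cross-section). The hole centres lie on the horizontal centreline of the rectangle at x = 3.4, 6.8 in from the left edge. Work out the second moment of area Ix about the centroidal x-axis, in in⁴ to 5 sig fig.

Treat the section as a set of non-overlapping primitives; coordinates are from the bounding-box lower-left.
Plate: 10.2 × 0.8, A = 8.16 in², y = 0.4 in, Ī = 0.4352 in⁴.
Hole 1 (subtracted): ⌀0.4, A = 0.1256637 in², y = 0.4 in, Ī = 0.001256637 in⁴.
Hole 2 (subtracted): ⌀0.4, A = 0.1256637 in², y = 0.4 in, Ī = 0.001256637 in⁴.
By symmetry the centroid is at mid-height, ȳ = 0.4 in.
All pieces are centred on the centroidal x-axis, so I = ΣĪ (holes subtracted) = 0.4326867 in⁴.

Ix ≈ 0.43269 in⁴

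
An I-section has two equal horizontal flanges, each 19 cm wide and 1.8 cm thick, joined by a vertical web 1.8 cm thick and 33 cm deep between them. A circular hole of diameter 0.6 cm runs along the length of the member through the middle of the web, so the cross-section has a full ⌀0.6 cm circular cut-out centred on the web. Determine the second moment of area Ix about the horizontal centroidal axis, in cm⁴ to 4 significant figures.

Ix ≈ 2.612 × 10⁴ cm⁴

Break the section into simple shapes (no overlaps), measuring from the bottom-left corner of the bounding box.
Bottom flange: 19 × 1.8, A = 34.2 cm², y = 0.9 cm, Ī = 9.234 cm⁴.
Web: 1.8 × 33, A = 59.4 cm², y = 18.3 cm, Ī = 5390.55 cm⁴.
Top flange: 19 × 1.8, A = 34.2 cm², y = 35.7 cm, Ī = 9.234 cm⁴.
Hole (subtracted): ⌀0.6, A = 0.282743 cm², y = 18.3 cm, Ī = 0.00636173 cm⁴.
By symmetry the centroid is at mid-height, ȳ = 18.3 cm.
Transfer each piece to the horizontal centroidal axis using Ī + A·d² with d = y − 18.3:
  bottom flange: d = -17.4 cm → contributes +10363.6 cm⁴
  web: d = 0 cm → contributes +5390.55 cm⁴
  top flange: d = 17.4 cm → contributes +10363.6 cm⁴
  hole: d = 0 cm → contributes −0.00636173 cm⁴
Total I = 26117.8 cm⁴.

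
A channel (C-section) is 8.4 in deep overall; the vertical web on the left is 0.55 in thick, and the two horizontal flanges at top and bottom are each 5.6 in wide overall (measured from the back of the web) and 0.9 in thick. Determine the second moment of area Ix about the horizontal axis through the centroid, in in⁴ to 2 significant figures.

Split into non-overlapping primitives; take the origin at the lower-left of the bounding box.
Web: 0.55 × 8.4, A = 4.62 in², y = 4.2 in, Ī = 27.17 in⁴.
Top flange (beyond web): 5.05 × 0.9, A = 4.545 in², y = 7.95 in, Ī = 0.3068 in⁴.
Bottom flange (beyond web): 5.05 × 0.9, A = 4.545 in², y = 0.45 in, Ī = 0.3068 in⁴.
By symmetry the centroid is at mid-height, ȳ = 4.2 in.
Transfer each piece to the horizontal axis through the centroid using Ī + A·d² with d = y − 4.2:
  web: d = 0 in → contributes +27.17 in⁴
  top flange (beyond web): d = 3.75 in → contributes +64.22 in⁴
  bottom flange (beyond web): d = -3.75 in → contributes +64.22 in⁴
Total I = 155.6 in⁴.

Ix ≈ 160 in⁴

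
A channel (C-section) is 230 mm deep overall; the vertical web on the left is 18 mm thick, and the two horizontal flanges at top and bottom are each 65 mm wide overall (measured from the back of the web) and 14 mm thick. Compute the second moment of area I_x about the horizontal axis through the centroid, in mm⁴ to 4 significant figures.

Decompose the section into non-overlapping parts with the origin at the bottom-left of its bounding rectangle.
Web: 18 × 230, A = 4 140 mm², y = 115 mm, Ī = 18 250 500 mm⁴.
Top flange (beyond web): 47 × 14, A = 658 mm², y = 223 mm, Ī = 10747.3 mm⁴.
Bottom flange (beyond web): 47 × 14, A = 658 mm², y = 7 mm, Ī = 10747.3 mm⁴.
By symmetry the centroid is at mid-height, ȳ = 115 mm.
Transfer each piece to the horizontal axis through the centroid using Ī + A·d² with d = y − 115:
  web: d = 0 mm → contributes +18 250 500 mm⁴
  top flange (beyond web): d = 108 mm → contributes +7 685 659 mm⁴
  bottom flange (beyond web): d = -108 mm → contributes +7 685 659 mm⁴
Total I = 33 621 819 mm⁴.

I_x ≈ 3.362 × 10⁷ mm⁴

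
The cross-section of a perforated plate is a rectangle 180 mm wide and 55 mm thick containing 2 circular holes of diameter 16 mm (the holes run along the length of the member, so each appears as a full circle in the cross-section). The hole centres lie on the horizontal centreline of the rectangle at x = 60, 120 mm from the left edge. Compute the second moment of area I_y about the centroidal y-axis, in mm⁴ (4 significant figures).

Decompose the section into non-overlapping parts with the origin at the bottom-left of its bounding rectangle.
Plate: 180 × 55, A = 9 900 mm², x = 90 mm, Ī = 26 730 000 mm⁴.
Hole 1 (subtracted): ⌀16, A = 201.062 mm², x = 60 mm, Ī = 3216.99 mm⁴.
Hole 2 (subtracted): ⌀16, A = 201.062 mm², x = 120 mm, Ī = 3216.99 mm⁴.
By symmetry the centroid is at mid-width, x̄ = 90 mm.
Transfer each piece to the centroidal y-axis using Ī + A·d² with d = x − 90:
  plate: d = 0 mm → contributes +26 730 000 mm⁴
  hole 1: d = -30 mm → contributes −184 173 mm⁴
  hole 2: d = 30 mm → contributes −184 173 mm⁴
Total I = 26 361 655 mm⁴.

I_y ≈ 2.636 × 10⁷ mm⁴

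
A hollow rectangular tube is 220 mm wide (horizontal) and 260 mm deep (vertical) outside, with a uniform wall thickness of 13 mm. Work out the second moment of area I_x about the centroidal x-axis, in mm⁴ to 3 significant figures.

I_x ≈ 1.15 × 10⁸ mm⁴

Decompose the section into non-overlapping parts with the origin at the bottom-left of its bounding rectangle.
Outer rectangle: 220 × 260, A = 57 200 mm², y = 130 mm, Ī = 322 226 667 mm⁴.
Inner void (subtracted): 194 × 234, A = 45 396 mm², y = 130 mm, Ī = 207 141 948 mm⁴.
By symmetry the centroid is at mid-height, ȳ = 130 mm.
All pieces are centred on the centroidal x-axis, so I = ΣĪ (holes subtracted) = 115 084 719 mm⁴.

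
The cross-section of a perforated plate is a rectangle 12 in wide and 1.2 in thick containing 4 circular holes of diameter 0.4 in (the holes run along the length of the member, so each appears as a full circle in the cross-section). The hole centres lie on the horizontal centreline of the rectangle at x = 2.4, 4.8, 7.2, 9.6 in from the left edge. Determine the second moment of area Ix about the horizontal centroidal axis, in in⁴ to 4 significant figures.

Ix ≈ 1.723 in⁴

Break the section into simple shapes (no overlaps), measuring from the bottom-left corner of the bounding box.
Plate: 12 × 1.2, A = 14.4 in², y = 0.6 in, Ī = 1.728 in⁴.
Hole 1 (subtracted): ⌀0.4, A = 0.125664 in², y = 0.6 in, Ī = 0.00125664 in⁴.
Hole 2 (subtracted): ⌀0.4, A = 0.125664 in², y = 0.6 in, Ī = 0.00125664 in⁴.
Hole 3 (subtracted): ⌀0.4, A = 0.125664 in², y = 0.6 in, Ī = 0.00125664 in⁴.
Hole 4 (subtracted): ⌀0.4, A = 0.125664 in², y = 0.6 in, Ī = 0.00125664 in⁴.
By symmetry the centroid is at mid-height, ȳ = 0.6 in.
All pieces are centred on the horizontal centroidal axis, so I = ΣĪ (holes subtracted) = 1.72297 in⁴.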